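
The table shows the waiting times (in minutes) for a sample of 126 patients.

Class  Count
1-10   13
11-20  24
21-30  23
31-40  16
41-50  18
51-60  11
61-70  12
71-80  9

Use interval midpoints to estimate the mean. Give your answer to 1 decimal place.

35.7

Midpoints: 5.5, 15.5, 25.5, 35.5, 45.5, 55.5, 65.5, 75.5
Σfm = 13×5.5 + 24×15.5 + 23×25.5 + 16×35.5 + 18×45.5 + 11×55.5 + 12×65.5 + 9×75.5 = 4493
n = Σf = 126
Mean = 4493 / 126 = 35.6587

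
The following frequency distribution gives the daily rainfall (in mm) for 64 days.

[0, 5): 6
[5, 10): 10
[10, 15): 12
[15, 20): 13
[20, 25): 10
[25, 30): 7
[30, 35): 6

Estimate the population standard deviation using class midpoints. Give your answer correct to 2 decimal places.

8.77

Midpoints: 2.5, 7.5, 12.5, 17.5, 22.5, 27.5, 32.5
n = 64, Σfm = 1080, mean = 16.8750
Σfm² = 23150
Σf(m − x̄)² = Σfm² − (Σfm)²/n = 23150 − 1080²/64 = 4925.0000
Population variance = 4925.0000 / 64 = 76.9531
Standard deviation = √76.9531 = 8.7723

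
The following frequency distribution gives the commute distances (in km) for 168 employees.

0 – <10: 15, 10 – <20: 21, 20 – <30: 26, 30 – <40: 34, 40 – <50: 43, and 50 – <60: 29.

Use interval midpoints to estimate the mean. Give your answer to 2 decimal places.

34.29

Midpoints: 5, 15, 25, 35, 45, 55
Σfm = 15×5 + 21×15 + 26×25 + 34×35 + 43×45 + 29×55 = 5760
n = Σf = 168
Mean = 5760 / 168 = 34.2857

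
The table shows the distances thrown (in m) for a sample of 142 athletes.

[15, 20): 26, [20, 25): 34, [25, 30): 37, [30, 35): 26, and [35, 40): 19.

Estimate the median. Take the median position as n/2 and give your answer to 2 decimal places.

26.49

Cumulative frequencies: 26, 60, 97, 123, 142
n = 142; position = n/2 = 71.
This falls in the class [25, 30): L = 25, F = 60, f = 37, h = 5.
Median ≈ 25 + ((71 − 60) / 37) × 5 = 26.4865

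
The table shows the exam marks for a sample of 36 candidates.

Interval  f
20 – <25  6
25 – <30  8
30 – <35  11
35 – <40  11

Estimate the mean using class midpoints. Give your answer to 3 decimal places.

31.250

Midpoints: 22.5, 27.5, 32.5, 37.5
Σfm = 6×22.5 + 8×27.5 + 11×32.5 + 11×37.5 = 1125
n = Σf = 36
Mean = 1125 / 36 = 31.2500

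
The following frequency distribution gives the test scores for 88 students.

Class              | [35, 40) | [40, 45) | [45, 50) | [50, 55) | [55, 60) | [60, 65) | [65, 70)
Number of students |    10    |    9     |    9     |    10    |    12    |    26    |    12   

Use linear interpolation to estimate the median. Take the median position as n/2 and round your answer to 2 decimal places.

Cumulative frequencies: 10, 19, 28, 38, 50, 76, 88
n = 88; position = n/2 = 44.
This falls in the class [55, 60): L = 55, F = 38, f = 12, h = 5.
Median ≈ 55 + ((44 − 38) / 12) × 5 = 57.5000

57.50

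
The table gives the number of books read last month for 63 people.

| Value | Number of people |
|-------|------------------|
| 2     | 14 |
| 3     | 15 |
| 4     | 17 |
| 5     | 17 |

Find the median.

Cumulative frequencies: 14, 29, 46, 63
n = 63, so the median is the value in position (n+1)/2 = 32.
Position 32 falls at value 4.

4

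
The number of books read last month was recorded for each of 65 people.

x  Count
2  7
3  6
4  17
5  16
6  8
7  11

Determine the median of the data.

5

Cumulative frequencies: 7, 13, 30, 46, 54, 65
n = 65, so the median is the value in position (n+1)/2 = 33.
Position 33 falls at value 5.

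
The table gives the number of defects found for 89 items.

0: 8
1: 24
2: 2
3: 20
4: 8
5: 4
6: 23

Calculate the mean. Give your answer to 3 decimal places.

Values: 0, 1, 2, 3, 4, 5, 6
Σfx = 8×0 + 24×1 + 2×2 + 20×3 + 8×4 + 4×5 + 23×6 = 278
n = Σf = 89
Mean = 278 / 89 = 3.1236

3.124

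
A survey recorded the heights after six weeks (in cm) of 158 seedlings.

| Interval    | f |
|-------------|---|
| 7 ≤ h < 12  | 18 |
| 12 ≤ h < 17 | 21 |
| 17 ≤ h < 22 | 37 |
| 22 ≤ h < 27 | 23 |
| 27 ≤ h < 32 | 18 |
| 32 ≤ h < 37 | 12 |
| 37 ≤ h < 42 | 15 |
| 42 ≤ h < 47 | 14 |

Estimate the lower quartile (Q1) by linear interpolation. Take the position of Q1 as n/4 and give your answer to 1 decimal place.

Cumulative frequencies: 18, 39, 76, 99, 117, 129, 144, 158
n = 158; position = n/4 = 39.5.
This falls in the class 17 ≤ h < 22: L = 17, F = 39, f = 37, h = 5.
Lower quartile ≈ 17 + ((39.5 − 39) / 37) × 5 = 17.0676

17.1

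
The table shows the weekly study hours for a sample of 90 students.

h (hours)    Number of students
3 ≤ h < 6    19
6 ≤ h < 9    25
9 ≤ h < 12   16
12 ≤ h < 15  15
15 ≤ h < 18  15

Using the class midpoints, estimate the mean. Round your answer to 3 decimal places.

9.900

Midpoints: 4.5, 7.5, 10.5, 13.5, 16.5
Σfm = 19×4.5 + 25×7.5 + 16×10.5 + 15×13.5 + 15×16.5 = 891
n = Σf = 90
Mean = 891 / 90 = 9.9000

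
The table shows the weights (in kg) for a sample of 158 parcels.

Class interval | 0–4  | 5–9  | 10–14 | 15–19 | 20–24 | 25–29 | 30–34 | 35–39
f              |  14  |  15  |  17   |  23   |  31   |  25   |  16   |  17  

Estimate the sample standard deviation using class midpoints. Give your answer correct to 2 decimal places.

Midpoints: 2, 7, 12, 17, 22, 27, 32, 37
n = 158, Σfm = 3226, mean = 20.4177
Σfm² = 82772
Σf(m − x̄)² = Σfm² − (Σfm)²/n = 82772 − 3226²/158 = 16904.4304
Sample variance = 16904.4304 / 157 = 107.6715
Standard deviation = √107.6715 = 10.3765

10.38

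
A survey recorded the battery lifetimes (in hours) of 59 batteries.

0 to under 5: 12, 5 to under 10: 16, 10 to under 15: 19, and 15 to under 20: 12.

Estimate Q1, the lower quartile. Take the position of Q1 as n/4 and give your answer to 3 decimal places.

5.859

Cumulative frequencies: 12, 28, 47, 59
n = 59; position = n/4 = 14.75.
This falls in the class 5 to under 10: L = 5, F = 12, f = 16, h = 5.
Lower quartile ≈ 5 + ((14.75 − 12) / 16) × 5 = 5.8594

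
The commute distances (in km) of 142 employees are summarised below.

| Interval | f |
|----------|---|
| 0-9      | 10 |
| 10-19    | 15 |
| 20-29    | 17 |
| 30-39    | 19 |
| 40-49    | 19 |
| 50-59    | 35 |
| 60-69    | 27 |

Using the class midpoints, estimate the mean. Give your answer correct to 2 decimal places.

41.05

Midpoints: 4.5, 14.5, 24.5, 34.5, 44.5, 54.5, 64.5
Σfm = 10×4.5 + 15×14.5 + 17×24.5 + 19×34.5 + 19×44.5 + 35×54.5 + 27×64.5 = 5829
n = Σf = 142
Mean = 5829 / 142 = 41.0493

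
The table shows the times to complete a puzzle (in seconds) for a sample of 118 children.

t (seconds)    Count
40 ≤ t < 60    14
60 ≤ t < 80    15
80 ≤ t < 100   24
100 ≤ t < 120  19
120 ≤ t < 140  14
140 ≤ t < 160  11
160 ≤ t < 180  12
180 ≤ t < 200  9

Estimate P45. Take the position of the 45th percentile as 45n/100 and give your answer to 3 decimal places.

Cumulative frequencies: 14, 29, 53, 72, 86, 97, 109, 118
n = 118; position = 45n/100 = 53.1.
This falls in the class 100 ≤ t < 120: L = 100, F = 53, f = 19, h = 20.
45th percentile ≈ 100 + ((53.1 − 53) / 19) × 20 = 100.1053

100.105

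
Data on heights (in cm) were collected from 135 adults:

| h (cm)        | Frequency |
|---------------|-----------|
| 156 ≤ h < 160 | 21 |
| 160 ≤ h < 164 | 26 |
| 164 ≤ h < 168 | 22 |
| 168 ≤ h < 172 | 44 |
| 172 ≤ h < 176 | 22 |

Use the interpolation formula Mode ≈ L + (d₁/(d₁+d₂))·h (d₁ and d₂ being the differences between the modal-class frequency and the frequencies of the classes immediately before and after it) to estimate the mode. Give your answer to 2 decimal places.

170.00

Modal class: 168 ≤ h < 172 (highest frequency 44).
d₁ = 44 − 22 = 22, d₂ = 44 − 22 = 22
Mode ≈ 168 + (22/(22+22)) × 4 = 168 + 2.0000 = 170.0000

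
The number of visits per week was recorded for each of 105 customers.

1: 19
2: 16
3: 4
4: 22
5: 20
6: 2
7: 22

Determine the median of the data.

Cumulative frequencies: 19, 35, 39, 61, 81, 83, 105
n = 105, so the median is the value in position (n+1)/2 = 53.
Position 53 falls at value 4.

4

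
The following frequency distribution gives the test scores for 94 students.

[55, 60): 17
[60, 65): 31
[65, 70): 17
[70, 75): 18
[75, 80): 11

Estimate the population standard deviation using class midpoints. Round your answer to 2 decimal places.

Midpoints: 57.5, 62.5, 67.5, 72.5, 77.5
n = 94, Σfm = 6220, mean = 66.1702
Σfm² = 415437.5
Σf(m − x̄)² = Σfm² − (Σfm)²/n = 415437.5 − 6220²/94 = 3858.7766
Population variance = 3858.7766 / 94 = 41.0508
Standard deviation = √41.0508 = 6.4071

6.41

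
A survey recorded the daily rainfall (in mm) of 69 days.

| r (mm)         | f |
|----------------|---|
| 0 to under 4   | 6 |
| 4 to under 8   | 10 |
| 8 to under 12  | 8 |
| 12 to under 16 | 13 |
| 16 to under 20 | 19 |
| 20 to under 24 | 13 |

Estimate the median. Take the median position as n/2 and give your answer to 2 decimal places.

Cumulative frequencies: 6, 16, 24, 37, 56, 69
n = 69; position = n/2 = 34.5.
This falls in the class 12 to under 16: L = 12, F = 24, f = 13, h = 4.
Median ≈ 12 + ((34.5 − 24) / 13) × 4 = 15.2308

15.23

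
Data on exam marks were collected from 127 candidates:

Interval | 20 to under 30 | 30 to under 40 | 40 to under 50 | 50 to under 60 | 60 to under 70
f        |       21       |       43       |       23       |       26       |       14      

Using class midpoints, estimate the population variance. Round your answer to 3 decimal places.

158.609

Midpoints: 25, 35, 45, 55, 65
n = 127, Σfm = 5405, mean = 42.5591
Σfm² = 250175
Σf(m − x̄)² = Σfm² − (Σfm)²/n = 250175 − 5405²/127 = 20143.3071
Population variance = 20143.3071 / 127 = 158.6087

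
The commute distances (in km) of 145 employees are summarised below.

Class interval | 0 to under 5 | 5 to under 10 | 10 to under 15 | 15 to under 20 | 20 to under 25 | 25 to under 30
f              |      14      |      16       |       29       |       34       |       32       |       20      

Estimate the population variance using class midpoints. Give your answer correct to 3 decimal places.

Midpoints: 2.5, 7.5, 12.5, 17.5, 22.5, 27.5
n = 145, Σfm = 2382.5, mean = 16.4310
Σfm² = 47256.25
Σf(m − x̄)² = Σfm² − (Σfm)²/n = 47256.25 − 2382.5²/145 = 8109.3103
Population variance = 8109.3103 / 145 = 55.9263

55.926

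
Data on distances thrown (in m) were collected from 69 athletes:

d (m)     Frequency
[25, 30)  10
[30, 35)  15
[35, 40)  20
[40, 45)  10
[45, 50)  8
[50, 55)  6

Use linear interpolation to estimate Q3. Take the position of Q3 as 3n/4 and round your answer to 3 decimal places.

Cumulative frequencies: 10, 25, 45, 55, 63, 69
n = 69; position = 3n/4 = 51.75.
This falls in the class [40, 45): L = 40, F = 45, f = 10, h = 5.
Upper quartile ≈ 40 + ((51.75 − 45) / 10) × 5 = 43.3750

43.375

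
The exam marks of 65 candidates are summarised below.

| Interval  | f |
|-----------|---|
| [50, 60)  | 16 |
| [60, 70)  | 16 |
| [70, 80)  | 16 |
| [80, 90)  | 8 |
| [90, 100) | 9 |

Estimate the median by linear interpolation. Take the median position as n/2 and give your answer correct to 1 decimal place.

Cumulative frequencies: 16, 32, 48, 56, 65
n = 65; position = n/2 = 32.5.
This falls in the class [70, 80): L = 70, F = 32, f = 16, h = 10.
Median ≈ 70 + ((32.5 − 32) / 16) × 10 = 70.3125

70.3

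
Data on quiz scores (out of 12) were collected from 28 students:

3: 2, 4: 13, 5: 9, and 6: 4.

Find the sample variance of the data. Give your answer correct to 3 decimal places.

Values: 3, 4, 5, 6
n = 28, Σfx = 127, mean = 4.5357
Σfx² = 595
Σf(x − x̄)² = Σfx² − (Σfx)²/n = 595 − 127²/28 = 18.9643
Sample variance = 18.9643 / 27 = 0.7024

0.702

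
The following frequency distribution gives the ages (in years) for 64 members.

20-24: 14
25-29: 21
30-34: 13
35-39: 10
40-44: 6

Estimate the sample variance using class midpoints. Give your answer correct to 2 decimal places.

Midpoints: 22, 27, 32, 37, 42
n = 64, Σfm = 1913, mean = 29.8906
Σfm² = 59671
Σf(m − x̄)² = Σfm² − (Σfm)²/n = 59671 − 1913²/64 = 2490.2344
Sample variance = 2490.2344 / 63 = 39.5275

39.53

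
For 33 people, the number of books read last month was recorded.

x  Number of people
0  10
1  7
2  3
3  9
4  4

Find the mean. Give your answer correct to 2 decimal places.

Values: 0, 1, 2, 3, 4
Σfx = 10×0 + 7×1 + 3×2 + 9×3 + 4×4 = 56
n = Σf = 33
Mean = 56 / 33 = 1.6970

1.70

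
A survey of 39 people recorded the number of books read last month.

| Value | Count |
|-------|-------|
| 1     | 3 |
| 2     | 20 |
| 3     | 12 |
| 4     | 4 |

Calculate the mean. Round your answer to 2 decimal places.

Values: 1, 2, 3, 4
Σfx = 3×1 + 20×2 + 12×3 + 4×4 = 95
n = Σf = 39
Mean = 95 / 39 = 2.4359

2.44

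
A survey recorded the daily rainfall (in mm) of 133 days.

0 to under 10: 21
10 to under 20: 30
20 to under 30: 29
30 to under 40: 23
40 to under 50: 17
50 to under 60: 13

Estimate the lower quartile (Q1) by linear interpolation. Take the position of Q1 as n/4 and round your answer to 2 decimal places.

Cumulative frequencies: 21, 51, 80, 103, 120, 133
n = 133; position = n/4 = 33.25.
This falls in the class 10 to under 20: L = 10, F = 21, f = 30, h = 10.
Lower quartile ≈ 10 + ((33.25 − 21) / 30) × 10 = 14.0833

14.08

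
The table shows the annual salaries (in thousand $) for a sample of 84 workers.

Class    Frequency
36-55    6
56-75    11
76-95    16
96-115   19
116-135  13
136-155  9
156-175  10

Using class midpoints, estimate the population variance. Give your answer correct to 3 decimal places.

Midpoints: 45.5, 65.5, 85.5, 105.5, 125.5, 145.5, 165.5
n = 84, Σfm = 8962, mean = 106.6905
Σfm² = 1057241
Σf(m − x̄)² = Σfm² − (Σfm)²/n = 1057241 − 8962²/84 = 101080.9524
Population variance = 101080.9524 / 84 = 1203.3447

1203.345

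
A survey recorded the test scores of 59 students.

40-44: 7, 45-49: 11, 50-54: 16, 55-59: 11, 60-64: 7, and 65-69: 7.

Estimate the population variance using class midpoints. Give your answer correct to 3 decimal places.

Midpoints: 42, 47, 52, 57, 62, 67
n = 59, Σfm = 3173, mean = 53.7797
Σfm² = 173981
Σf(m − x̄)² = Σfm² − (Σfm)²/n = 173981 − 3173²/59 = 3338.1356
Population variance = 3338.1356 / 59 = 56.5786

56.579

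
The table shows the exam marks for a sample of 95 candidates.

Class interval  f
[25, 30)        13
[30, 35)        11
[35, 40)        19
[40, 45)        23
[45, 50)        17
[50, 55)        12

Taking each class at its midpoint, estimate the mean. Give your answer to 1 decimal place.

Midpoints: 27.5, 32.5, 37.5, 42.5, 47.5, 52.5
Σfm = 13×27.5 + 11×32.5 + 19×37.5 + 23×42.5 + 17×47.5 + 12×52.5 = 3842.5
n = Σf = 95
Mean = 3842.5 / 95 = 40.4474

40.4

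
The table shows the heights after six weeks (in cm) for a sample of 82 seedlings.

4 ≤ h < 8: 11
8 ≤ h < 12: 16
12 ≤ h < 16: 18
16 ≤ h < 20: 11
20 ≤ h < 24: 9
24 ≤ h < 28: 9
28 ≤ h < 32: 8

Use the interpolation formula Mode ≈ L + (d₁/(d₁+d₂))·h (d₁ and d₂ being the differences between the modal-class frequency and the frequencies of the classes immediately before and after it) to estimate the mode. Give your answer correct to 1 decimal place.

Modal class: 12 ≤ h < 16 (highest frequency 18).
d₁ = 18 − 16 = 2, d₂ = 18 − 11 = 7
Mode ≈ 12 + (2/(2+7)) × 4 = 12 + 0.8889 = 12.8889

12.9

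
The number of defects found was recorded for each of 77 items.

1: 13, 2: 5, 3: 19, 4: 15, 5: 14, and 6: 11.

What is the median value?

4

Cumulative frequencies: 13, 18, 37, 52, 66, 77
n = 77, so the median is the value in position (n+1)/2 = 39.
Position 39 falls at value 4.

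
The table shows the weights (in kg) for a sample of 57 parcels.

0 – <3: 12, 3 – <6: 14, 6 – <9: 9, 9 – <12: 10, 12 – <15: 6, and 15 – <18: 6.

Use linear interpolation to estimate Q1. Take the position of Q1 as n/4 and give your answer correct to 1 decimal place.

Cumulative frequencies: 12, 26, 35, 45, 51, 57
n = 57; position = n/4 = 14.25.
This falls in the class 3 – <6: L = 3, F = 12, f = 14, h = 3.
Lower quartile ≈ 3 + ((14.25 − 12) / 14) × 3 = 3.4821

3.5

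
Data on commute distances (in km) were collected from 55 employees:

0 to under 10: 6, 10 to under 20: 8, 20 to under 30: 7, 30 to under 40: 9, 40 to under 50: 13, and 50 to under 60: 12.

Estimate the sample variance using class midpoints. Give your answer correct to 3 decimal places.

Midpoints: 5, 15, 25, 35, 45, 55
n = 55, Σfm = 1885, mean = 34.2727
Σfm² = 79975
Σf(m − x̄)² = Σfm² − (Σfm)²/n = 79975 − 1885²/55 = 15370.9091
Sample variance = 15370.9091 / 54 = 284.6465

284.646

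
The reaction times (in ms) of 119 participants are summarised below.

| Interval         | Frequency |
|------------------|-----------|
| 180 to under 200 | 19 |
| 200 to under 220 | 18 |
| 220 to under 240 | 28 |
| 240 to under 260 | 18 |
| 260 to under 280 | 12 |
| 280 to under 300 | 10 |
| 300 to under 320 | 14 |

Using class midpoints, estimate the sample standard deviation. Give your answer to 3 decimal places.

Midpoints: 190, 210, 230, 250, 270, 290, 310
n = 119, Σfm = 28810, mean = 242.1008
Σfm² = 7147100
Σf(m − x̄)² = Σfm² − (Σfm)²/n = 7147100 − 28810²/119 = 172174.7899
Sample variance = 172174.7899 / 118 = 1459.1084
Standard deviation = √1459.1084 = 38.1983

38.198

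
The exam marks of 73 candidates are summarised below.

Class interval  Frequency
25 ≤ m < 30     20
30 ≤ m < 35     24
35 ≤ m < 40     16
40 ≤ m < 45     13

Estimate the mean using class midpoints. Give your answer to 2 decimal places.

Midpoints: 27.5, 32.5, 37.5, 42.5
Σfm = 20×27.5 + 24×32.5 + 16×37.5 + 13×42.5 = 2482.5
n = Σf = 73
Mean = 2482.5 / 73 = 34.0068

34.01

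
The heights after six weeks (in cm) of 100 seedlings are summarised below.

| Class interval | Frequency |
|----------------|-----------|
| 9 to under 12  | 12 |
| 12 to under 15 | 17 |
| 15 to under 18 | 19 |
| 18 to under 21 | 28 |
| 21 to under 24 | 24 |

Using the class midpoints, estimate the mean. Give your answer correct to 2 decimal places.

Midpoints: 10.5, 13.5, 16.5, 19.5, 22.5
Σfm = 12×10.5 + 17×13.5 + 19×16.5 + 28×19.5 + 24×22.5 = 1755
n = Σf = 100
Mean = 1755 / 100 = 17.5500

17.55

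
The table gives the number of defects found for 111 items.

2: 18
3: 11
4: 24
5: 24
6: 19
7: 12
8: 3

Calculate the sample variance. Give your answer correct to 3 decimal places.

2.757

Values: 2, 3, 4, 5, 6, 7, 8
n = 111, Σfx = 507, mean = 4.5676
Σfx² = 2619
Σf(x − x̄)² = Σfx² − (Σfx)²/n = 2619 − 507²/111 = 303.2432
Sample variance = 303.2432 / 110 = 2.7568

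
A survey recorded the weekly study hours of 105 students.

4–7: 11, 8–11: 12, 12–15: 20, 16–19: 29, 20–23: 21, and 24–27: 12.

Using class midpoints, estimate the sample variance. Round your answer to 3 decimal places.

Midpoints: 5.5, 9.5, 13.5, 17.5, 21.5, 25.5
n = 105, Σfm = 1709.5, mean = 16.2810
Σfm² = 31452.25
Σf(m − x̄)² = Σfm² − (Σfm)²/n = 31452.25 − 1709.5²/105 = 3619.9619
Sample variance = 3619.9619 / 104 = 34.8073

34.807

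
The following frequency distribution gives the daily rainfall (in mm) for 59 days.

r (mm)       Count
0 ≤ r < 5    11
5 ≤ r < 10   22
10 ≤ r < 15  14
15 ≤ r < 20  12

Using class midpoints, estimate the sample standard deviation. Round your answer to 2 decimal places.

Midpoints: 2.5, 7.5, 12.5, 17.5
n = 59, Σfm = 577.5, mean = 9.7881
Σfm² = 7168.75
Σf(m − x̄)² = Σfm² − (Σfm)²/n = 7168.75 − 577.5²/59 = 1516.1017
Sample variance = 1516.1017 / 58 = 26.1397
Standard deviation = √26.1397 = 5.1127

5.11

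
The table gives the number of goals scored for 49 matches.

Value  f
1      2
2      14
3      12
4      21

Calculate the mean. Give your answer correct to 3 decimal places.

3.061

Values: 1, 2, 3, 4
Σfx = 2×1 + 14×2 + 12×3 + 21×4 = 150
n = Σf = 49
Mean = 150 / 49 = 3.0612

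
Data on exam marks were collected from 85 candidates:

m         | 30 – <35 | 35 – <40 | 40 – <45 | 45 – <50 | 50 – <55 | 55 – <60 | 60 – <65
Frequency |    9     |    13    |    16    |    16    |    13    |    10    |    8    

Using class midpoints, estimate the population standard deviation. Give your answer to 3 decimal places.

Midpoints: 32.5, 37.5, 42.5, 47.5, 52.5, 57.5, 62.5
n = 85, Σfm = 3977.5, mean = 46.7941
Σfm² = 192931.25
Σf(m − x̄)² = Σfm² − (Σfm)²/n = 192931.25 − 3977.5²/85 = 6807.6471
Population variance = 6807.6471 / 85 = 80.0900
Standard deviation = √80.0900 = 8.9493

8.949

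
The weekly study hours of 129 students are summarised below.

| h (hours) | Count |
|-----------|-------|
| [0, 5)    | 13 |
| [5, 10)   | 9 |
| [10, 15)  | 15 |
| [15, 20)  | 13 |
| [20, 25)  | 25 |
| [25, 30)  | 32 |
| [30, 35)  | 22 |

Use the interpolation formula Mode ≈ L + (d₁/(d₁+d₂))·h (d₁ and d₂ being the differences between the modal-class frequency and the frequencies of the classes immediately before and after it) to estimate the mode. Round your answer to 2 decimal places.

27.06

Modal class: [25, 30) (highest frequency 32).
d₁ = 32 − 25 = 7, d₂ = 32 − 22 = 10
Mode ≈ 25 + (7/(7+10)) × 5 = 25 + 2.0588 = 27.0588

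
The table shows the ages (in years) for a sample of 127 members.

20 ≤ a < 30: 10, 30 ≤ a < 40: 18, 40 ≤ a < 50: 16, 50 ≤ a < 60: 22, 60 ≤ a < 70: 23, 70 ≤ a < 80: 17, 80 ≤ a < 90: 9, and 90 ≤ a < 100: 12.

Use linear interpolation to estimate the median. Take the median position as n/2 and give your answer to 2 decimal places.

Cumulative frequencies: 10, 28, 44, 66, 89, 106, 115, 127
n = 127; position = n/2 = 63.5.
This falls in the class 50 ≤ a < 60: L = 50, F = 44, f = 22, h = 10.
Median ≈ 50 + ((63.5 − 44) / 22) × 10 = 58.8636

58.86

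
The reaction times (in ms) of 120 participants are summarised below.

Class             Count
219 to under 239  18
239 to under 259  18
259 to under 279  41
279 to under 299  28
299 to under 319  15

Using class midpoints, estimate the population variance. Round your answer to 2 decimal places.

Midpoints: 229, 249, 269, 289, 309
n = 120, Σfm = 32360, mean = 269.6667
Σfm² = 8797560
Σf(m − x̄)² = Σfm² − (Σfm)²/n = 8797560 − 32360²/120 = 71146.6667
Population variance = 71146.6667 / 120 = 592.8889

592.89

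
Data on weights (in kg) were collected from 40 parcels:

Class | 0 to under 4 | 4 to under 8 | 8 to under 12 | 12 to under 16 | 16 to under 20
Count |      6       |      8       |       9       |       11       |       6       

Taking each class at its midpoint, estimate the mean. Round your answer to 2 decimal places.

10.30

Midpoints: 2, 6, 10, 14, 18
Σfm = 6×2 + 8×6 + 9×10 + 11×14 + 6×18 = 412
n = Σf = 40
Mean = 412 / 40 = 10.3000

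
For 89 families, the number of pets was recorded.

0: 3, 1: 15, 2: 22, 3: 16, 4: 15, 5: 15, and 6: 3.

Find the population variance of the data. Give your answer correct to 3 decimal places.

Values: 0, 1, 2, 3, 4, 5, 6
n = 89, Σfx = 260, mean = 2.9213
Σfx² = 970
Σf(x − x̄)² = Σfx² − (Σfx)²/n = 970 − 260²/89 = 210.4494
Population variance = 210.4494 / 89 = 2.3646

2.365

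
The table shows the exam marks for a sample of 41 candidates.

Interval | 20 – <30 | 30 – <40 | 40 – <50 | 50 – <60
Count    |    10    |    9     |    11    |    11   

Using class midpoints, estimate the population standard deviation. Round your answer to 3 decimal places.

Midpoints: 25, 35, 45, 55
n = 41, Σfm = 1665, mean = 40.6098
Σfm² = 72825
Σf(m − x̄)² = Σfm² − (Σfm)²/n = 72825 − 1665²/41 = 5209.7561
Population variance = 5209.7561 / 41 = 127.0672
Standard deviation = √127.0672 = 11.2724

11.272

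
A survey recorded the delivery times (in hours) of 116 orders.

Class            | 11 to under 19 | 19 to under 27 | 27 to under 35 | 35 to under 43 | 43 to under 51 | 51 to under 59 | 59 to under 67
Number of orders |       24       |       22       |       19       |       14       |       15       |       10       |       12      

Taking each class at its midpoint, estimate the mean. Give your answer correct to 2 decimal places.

Midpoints: 15, 23, 31, 39, 47, 55, 63
Σfm = 24×15 + 22×23 + 19×31 + 14×39 + 15×47 + 10×55 + 12×63 = 4012
n = Σf = 116
Mean = 4012 / 116 = 34.5862

34.59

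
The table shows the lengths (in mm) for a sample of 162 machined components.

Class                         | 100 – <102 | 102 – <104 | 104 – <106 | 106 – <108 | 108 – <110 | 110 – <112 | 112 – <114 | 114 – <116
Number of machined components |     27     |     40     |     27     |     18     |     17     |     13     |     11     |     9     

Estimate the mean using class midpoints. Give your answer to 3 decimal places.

Midpoints: 101, 103, 105, 107, 109, 111, 113, 115
Σfm = 27×101 + 40×103 + 27×105 + 18×107 + 17×109 + 13×111 + 11×113 + 9×115 = 17182
n = Σf = 162
Mean = 17182 / 162 = 106.0617

106.062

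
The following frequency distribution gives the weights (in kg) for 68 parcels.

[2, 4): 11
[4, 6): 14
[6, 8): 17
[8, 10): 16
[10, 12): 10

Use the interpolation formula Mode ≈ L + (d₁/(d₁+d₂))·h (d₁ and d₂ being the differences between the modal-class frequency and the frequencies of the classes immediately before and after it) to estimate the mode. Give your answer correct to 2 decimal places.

Modal class: [6, 8) (highest frequency 17).
d₁ = 17 − 14 = 3, d₂ = 17 − 16 = 1
Mode ≈ 6 + (3/(3+1)) × 2 = 6 + 1.5000 = 7.5000

7.50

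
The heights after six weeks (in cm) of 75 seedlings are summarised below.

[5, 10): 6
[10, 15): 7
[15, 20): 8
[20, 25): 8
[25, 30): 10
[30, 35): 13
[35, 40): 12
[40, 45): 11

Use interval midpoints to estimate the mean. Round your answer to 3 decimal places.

27.567

Midpoints: 7.5, 12.5, 17.5, 22.5, 27.5, 32.5, 37.5, 42.5
Σfm = 6×7.5 + 7×12.5 + 8×17.5 + 8×22.5 + 10×27.5 + 13×32.5 + 12×37.5 + 11×42.5 = 2067.5
n = Σf = 75
Mean = 2067.5 / 75 = 27.5667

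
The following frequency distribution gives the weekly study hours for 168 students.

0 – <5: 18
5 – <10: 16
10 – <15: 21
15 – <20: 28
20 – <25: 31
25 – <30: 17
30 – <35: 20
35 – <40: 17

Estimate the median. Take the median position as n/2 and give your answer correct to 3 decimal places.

Cumulative frequencies: 18, 34, 55, 83, 114, 131, 151, 168
n = 168; position = n/2 = 84.
This falls in the class 20 – <25: L = 20, F = 83, f = 31, h = 5.
Median ≈ 20 + ((84 − 83) / 31) × 5 = 20.1613

20.161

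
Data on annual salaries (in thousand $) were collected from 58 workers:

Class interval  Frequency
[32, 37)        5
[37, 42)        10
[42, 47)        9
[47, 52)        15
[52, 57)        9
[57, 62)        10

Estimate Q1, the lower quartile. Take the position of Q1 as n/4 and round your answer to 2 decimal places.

41.75

Cumulative frequencies: 5, 15, 24, 39, 48, 58
n = 58; position = n/4 = 14.5.
This falls in the class [37, 42): L = 37, F = 5, f = 10, h = 5.
Lower quartile ≈ 37 + ((14.5 − 5) / 10) × 5 = 41.7500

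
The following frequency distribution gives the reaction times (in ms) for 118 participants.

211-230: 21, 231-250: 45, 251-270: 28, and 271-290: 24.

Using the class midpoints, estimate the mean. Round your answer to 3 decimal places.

249.822

Midpoints: 220.5, 240.5, 260.5, 280.5
Σfm = 21×220.5 + 45×240.5 + 28×260.5 + 24×280.5 = 29479
n = Σf = 118
Mean = 29479 / 118 = 249.8220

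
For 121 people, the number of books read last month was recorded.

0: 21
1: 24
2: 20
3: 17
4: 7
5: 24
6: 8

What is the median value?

Cumulative frequencies: 21, 45, 65, 82, 89, 113, 121
n = 121, so the median is the value in position (n+1)/2 = 61.
Position 61 falls at value 2.

2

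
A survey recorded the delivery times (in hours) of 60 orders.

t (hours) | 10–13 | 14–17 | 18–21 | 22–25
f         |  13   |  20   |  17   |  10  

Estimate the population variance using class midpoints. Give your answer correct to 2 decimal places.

Midpoints: 11.5, 15.5, 19.5, 23.5
n = 60, Σfm = 1026, mean = 17.1000
Σfm² = 18511
Σf(m − x̄)² = Σfm² − (Σfm)²/n = 18511 − 1026²/60 = 966.4000
Population variance = 966.4000 / 60 = 16.1067

16.11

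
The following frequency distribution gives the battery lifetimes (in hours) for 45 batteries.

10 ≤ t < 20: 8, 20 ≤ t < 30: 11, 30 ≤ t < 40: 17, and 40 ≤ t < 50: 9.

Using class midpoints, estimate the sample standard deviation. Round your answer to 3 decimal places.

Midpoints: 15, 25, 35, 45
n = 45, Σfm = 1395, mean = 31.0000
Σfm² = 47725
Σf(m − x̄)² = Σfm² − (Σfm)²/n = 47725 − 1395²/45 = 4480.0000
Sample variance = 4480.0000 / 44 = 101.8182
Standard deviation = √101.8182 = 10.0905

10.090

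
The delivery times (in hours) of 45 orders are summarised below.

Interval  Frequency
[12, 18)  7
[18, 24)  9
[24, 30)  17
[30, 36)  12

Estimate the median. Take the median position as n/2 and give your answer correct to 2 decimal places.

26.29

Cumulative frequencies: 7, 16, 33, 45
n = 45; position = n/2 = 22.5.
This falls in the class [24, 30): L = 24, F = 16, f = 17, h = 6.
Median ≈ 24 + ((22.5 − 16) / 17) × 6 = 26.2941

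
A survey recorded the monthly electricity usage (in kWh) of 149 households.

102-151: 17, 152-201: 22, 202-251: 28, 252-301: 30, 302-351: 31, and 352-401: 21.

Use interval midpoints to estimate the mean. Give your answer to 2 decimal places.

259.72

Midpoints: 126.5, 176.5, 226.5, 276.5, 326.5, 376.5
Σfm = 17×126.5 + 22×176.5 + 28×226.5 + 30×276.5 + 31×326.5 + 21×376.5 = 38698.5
n = Σf = 149
Mean = 38698.5 / 149 = 259.7215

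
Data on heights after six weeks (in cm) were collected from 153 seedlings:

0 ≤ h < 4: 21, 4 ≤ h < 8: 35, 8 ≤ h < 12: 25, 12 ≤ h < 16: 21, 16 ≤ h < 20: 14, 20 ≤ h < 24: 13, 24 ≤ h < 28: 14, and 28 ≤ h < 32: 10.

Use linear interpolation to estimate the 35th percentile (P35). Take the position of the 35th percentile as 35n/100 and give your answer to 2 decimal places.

7.72

Cumulative frequencies: 21, 56, 81, 102, 116, 129, 143, 153
n = 153; position = 35n/100 = 53.55.
This falls in the class 4 ≤ h < 8: L = 4, F = 21, f = 35, h = 4.
35th percentile ≈ 4 + ((53.55 − 21) / 35) × 4 = 7.7200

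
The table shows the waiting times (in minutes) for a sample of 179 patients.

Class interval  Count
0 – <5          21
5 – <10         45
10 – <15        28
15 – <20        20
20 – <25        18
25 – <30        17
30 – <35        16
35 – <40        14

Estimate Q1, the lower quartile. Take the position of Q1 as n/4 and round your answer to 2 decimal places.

Cumulative frequencies: 21, 66, 94, 114, 132, 149, 165, 179
n = 179; position = n/4 = 44.75.
This falls in the class 5 – <10: L = 5, F = 21, f = 45, h = 5.
Lower quartile ≈ 5 + ((44.75 − 21) / 45) × 5 = 7.6389

7.64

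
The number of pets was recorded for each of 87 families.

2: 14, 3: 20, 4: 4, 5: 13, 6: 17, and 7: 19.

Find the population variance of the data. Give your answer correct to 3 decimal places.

3.356

Values: 2, 3, 4, 5, 6, 7
n = 87, Σfx = 404, mean = 4.6437
Σfx² = 2168
Σf(x − x̄)² = Σfx² − (Σfx)²/n = 2168 − 404²/87 = 291.9540
Population variance = 291.9540 / 87 = 3.3558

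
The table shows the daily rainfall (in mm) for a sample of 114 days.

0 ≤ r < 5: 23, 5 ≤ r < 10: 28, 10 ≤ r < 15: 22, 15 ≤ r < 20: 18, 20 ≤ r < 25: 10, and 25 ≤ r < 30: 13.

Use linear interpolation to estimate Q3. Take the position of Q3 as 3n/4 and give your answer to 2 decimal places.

Cumulative frequencies: 23, 51, 73, 91, 101, 114
n = 114; position = 3n/4 = 85.5.
This falls in the class 15 ≤ r < 20: L = 15, F = 73, f = 18, h = 5.
Upper quartile ≈ 15 + ((85.5 − 73) / 18) × 5 = 18.4722

18.47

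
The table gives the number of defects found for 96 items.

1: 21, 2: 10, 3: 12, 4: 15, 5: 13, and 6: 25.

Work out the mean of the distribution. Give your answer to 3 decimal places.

Values: 1, 2, 3, 4, 5, 6
Σfx = 21×1 + 10×2 + 12×3 + 15×4 + 13×5 + 25×6 = 352
n = Σf = 96
Mean = 352 / 96 = 3.6667

3.667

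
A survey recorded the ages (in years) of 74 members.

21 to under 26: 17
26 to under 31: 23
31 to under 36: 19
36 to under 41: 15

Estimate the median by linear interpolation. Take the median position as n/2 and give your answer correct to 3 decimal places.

Cumulative frequencies: 17, 40, 59, 74
n = 74; position = n/2 = 37.
This falls in the class 26 to under 31: L = 26, F = 17, f = 23, h = 5.
Median ≈ 26 + ((37 − 17) / 23) × 5 = 30.3478

30.348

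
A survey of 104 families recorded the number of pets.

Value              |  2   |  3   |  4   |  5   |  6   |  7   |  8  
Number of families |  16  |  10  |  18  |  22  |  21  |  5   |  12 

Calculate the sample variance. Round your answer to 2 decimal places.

3.37

Values: 2, 3, 4, 5, 6, 7, 8
n = 104, Σfx = 501, mean = 4.8173
Σfx² = 2761
Σf(x − x̄)² = Σfx² − (Σfx)²/n = 2761 − 501²/104 = 347.5288
Sample variance = 347.5288 / 103 = 3.3741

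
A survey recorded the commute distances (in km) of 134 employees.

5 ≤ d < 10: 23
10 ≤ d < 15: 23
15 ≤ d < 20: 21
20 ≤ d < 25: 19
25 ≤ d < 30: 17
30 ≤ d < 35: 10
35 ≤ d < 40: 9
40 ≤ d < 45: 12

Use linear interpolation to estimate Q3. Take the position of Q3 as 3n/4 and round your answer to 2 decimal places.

29.26

Cumulative frequencies: 23, 46, 67, 86, 103, 113, 122, 134
n = 134; position = 3n/4 = 100.5.
This falls in the class 25 ≤ d < 30: L = 25, F = 86, f = 17, h = 5.
Upper quartile ≈ 25 + ((100.5 − 86) / 17) × 5 = 29.2647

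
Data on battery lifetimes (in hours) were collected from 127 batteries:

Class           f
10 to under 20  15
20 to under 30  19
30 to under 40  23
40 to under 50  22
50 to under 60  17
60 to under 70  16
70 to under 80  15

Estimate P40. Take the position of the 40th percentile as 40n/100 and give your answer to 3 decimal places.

37.304

Cumulative frequencies: 15, 34, 57, 79, 96, 112, 127
n = 127; position = 40n/100 = 50.8.
This falls in the class 30 to under 40: L = 30, F = 34, f = 23, h = 10.
40th percentile ≈ 30 + ((50.8 − 34) / 23) × 10 = 37.3043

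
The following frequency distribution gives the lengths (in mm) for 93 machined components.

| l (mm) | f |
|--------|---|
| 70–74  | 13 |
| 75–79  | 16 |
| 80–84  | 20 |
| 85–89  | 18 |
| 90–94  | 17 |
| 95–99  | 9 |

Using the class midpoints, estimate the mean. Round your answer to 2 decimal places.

83.99

Midpoints: 72, 77, 82, 87, 92, 97
Σfm = 13×72 + 16×77 + 20×82 + 18×87 + 17×92 + 9×97 = 7811
n = Σf = 93
Mean = 7811 / 93 = 83.9892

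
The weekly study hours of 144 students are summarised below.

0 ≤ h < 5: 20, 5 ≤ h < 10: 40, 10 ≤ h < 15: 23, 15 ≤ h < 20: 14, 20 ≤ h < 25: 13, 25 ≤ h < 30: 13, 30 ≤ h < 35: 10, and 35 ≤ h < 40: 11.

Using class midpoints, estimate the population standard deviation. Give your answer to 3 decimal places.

10.838

Midpoints: 2.5, 7.5, 12.5, 17.5, 22.5, 27.5, 32.5, 37.5
n = 144, Σfm = 2270, mean = 15.7639
Σfm² = 52700
Σf(m − x̄)² = Σfm² − (Σfm)²/n = 52700 − 2270²/144 = 16915.9722
Population variance = 16915.9722 / 144 = 117.4720
Standard deviation = √117.4720 = 10.8385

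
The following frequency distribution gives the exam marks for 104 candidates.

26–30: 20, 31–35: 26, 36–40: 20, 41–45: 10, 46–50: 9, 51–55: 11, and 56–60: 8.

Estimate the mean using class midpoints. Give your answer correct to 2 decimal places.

39.30

Midpoints: 28, 33, 38, 43, 48, 53, 58
Σfm = 20×28 + 26×33 + 20×38 + 10×43 + 9×48 + 11×53 + 8×58 = 4087
n = Σf = 104
Mean = 4087 / 104 = 39.2981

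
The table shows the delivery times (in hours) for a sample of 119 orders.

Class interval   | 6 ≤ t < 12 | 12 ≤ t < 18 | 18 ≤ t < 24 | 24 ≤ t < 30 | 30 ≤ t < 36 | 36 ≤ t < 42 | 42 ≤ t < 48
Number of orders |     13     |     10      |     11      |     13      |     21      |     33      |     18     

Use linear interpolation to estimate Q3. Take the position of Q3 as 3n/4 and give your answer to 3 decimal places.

Cumulative frequencies: 13, 23, 34, 47, 68, 101, 119
n = 119; position = 3n/4 = 89.25.
This falls in the class 36 ≤ t < 42: L = 36, F = 68, f = 33, h = 6.
Upper quartile ≈ 36 + ((89.25 − 68) / 33) × 6 = 39.8636

39.864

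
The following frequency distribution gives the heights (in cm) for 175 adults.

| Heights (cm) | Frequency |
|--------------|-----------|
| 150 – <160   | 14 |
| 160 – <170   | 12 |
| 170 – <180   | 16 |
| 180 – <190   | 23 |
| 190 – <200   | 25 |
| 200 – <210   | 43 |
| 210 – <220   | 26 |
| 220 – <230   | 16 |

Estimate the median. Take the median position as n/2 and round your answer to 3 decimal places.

Cumulative frequencies: 14, 26, 42, 65, 90, 133, 159, 175
n = 175; position = n/2 = 87.5.
This falls in the class 190 – <200: L = 190, F = 65, f = 25, h = 10.
Median ≈ 190 + ((87.5 − 65) / 25) × 10 = 199.0000

199.000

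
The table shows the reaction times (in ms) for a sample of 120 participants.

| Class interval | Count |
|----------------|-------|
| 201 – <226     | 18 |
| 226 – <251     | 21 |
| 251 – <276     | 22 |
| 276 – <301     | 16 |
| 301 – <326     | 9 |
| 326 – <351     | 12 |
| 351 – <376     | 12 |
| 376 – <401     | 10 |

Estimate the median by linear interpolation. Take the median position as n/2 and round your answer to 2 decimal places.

274.86

Cumulative frequencies: 18, 39, 61, 77, 86, 98, 110, 120
n = 120; position = n/2 = 60.
This falls in the class 251 – <276: L = 251, F = 39, f = 22, h = 25.
Median ≈ 251 + ((60 − 39) / 22) × 25 = 274.8636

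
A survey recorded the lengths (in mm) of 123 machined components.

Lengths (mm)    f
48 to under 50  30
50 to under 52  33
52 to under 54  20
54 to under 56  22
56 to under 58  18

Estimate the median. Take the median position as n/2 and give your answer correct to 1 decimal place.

Cumulative frequencies: 30, 63, 83, 105, 123
n = 123; position = n/2 = 61.5.
This falls in the class 50 to under 52: L = 50, F = 30, f = 33, h = 2.
Median ≈ 50 + ((61.5 − 30) / 33) × 2 = 51.9091

51.9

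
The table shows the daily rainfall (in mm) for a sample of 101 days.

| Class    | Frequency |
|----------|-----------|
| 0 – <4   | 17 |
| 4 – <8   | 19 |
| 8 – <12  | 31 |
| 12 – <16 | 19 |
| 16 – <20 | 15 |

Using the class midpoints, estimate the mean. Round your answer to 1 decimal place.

9.8

Midpoints: 2, 6, 10, 14, 18
Σfm = 17×2 + 19×6 + 31×10 + 19×14 + 15×18 = 994
n = Σf = 101
Mean = 994 / 101 = 9.8416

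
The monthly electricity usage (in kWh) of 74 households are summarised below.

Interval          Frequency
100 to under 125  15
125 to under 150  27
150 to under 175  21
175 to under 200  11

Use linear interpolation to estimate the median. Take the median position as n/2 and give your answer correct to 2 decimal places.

145.37

Cumulative frequencies: 15, 42, 63, 74
n = 74; position = n/2 = 37.
This falls in the class 125 to under 150: L = 125, F = 15, f = 27, h = 25.
Median ≈ 125 + ((37 − 15) / 27) × 25 = 145.3704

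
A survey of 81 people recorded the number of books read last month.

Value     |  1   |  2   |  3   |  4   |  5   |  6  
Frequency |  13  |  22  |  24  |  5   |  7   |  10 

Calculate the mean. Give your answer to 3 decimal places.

3.012

Values: 1, 2, 3, 4, 5, 6
Σfx = 13×1 + 22×2 + 24×3 + 5×4 + 7×5 + 10×6 = 244
n = Σf = 81
Mean = 244 / 81 = 3.0123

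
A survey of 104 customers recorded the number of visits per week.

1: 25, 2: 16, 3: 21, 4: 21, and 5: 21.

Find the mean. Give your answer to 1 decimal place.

3.0

Values: 1, 2, 3, 4, 5
Σfx = 25×1 + 16×2 + 21×3 + 21×4 + 21×5 = 309
n = Σf = 104
Mean = 309 / 104 = 2.9712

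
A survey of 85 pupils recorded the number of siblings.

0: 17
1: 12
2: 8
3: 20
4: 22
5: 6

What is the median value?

3

Cumulative frequencies: 17, 29, 37, 57, 79, 85
n = 85, so the median is the value in position (n+1)/2 = 43.
Position 43 falls at value 3.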